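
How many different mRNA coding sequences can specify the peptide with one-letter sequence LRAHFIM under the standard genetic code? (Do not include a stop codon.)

1728

Leu: 6 codons.
Arg: 6 codons.
Ala: 4 codons.
His: 2 codons.
Phe: 2 codons.
Ile: 3 codons.
Met: 1 codon.
6 × 6 × 4 × 2 × 2 × 3 × 1 = 1728.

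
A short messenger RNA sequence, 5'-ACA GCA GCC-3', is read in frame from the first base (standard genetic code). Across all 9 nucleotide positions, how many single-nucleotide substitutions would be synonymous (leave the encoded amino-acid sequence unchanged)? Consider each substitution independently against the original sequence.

9

Codon 1 (ACA, Thr): 3 synonymous substitutions.
Codon 2 (GCA, Ala): 3 synonymous substitutions.
Codon 3 (GCC, Ala): 3 synonymous substitutions.
Total: 3 + 3 + 3 = 9.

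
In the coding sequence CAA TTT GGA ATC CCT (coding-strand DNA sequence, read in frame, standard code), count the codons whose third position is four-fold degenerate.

Codon 1 CAA (Gln): third position 2-fold.
Codon 2 TTT (Phe): third position 2-fold.
Codon 3 GGA (Gly): third position 4-fold.
Codon 4 ATC (Ile): third position 3-fold.
Codon 5 CCT (Pro): third position 4-fold.
Four-fold degenerate third positions: 2.

2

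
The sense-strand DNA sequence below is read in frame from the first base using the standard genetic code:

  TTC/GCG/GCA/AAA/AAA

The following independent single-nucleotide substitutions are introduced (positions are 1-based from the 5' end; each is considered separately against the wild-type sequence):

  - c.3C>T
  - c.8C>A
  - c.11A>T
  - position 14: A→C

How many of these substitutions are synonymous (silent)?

Codon 1: TTC (Phe) → TTT (Phe) — synonymous.
Codon 3: GCA (Ala) → GAA (Glu) — missense.
Codon 4: AAA (Lys) → ATA (Ile) — missense.
Codon 5: AAA (Lys) → ACA (Thr) — missense.
Synonymous: 1 of 4.

1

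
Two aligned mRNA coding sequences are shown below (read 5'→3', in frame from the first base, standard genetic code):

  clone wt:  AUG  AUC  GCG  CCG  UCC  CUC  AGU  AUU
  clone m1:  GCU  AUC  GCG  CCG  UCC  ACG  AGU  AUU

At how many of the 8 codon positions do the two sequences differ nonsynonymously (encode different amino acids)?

Codon 1: AUG Met / GCU Ala — nonsynonymous.
Codon 2: AUC Ile / AUC Ile — identical.
Codon 3: GCG Ala / GCG Ala — identical.
Codon 4: CCG Pro / CCG Pro — identical.
Codon 5: UCC Ser / UCC Ser — identical.
Codon 6: CUC Leu / ACG Thr — nonsynonymous.
Codon 7: AGU Ser / AGU Ser — identical.
Codon 8: AUU Ile / AUU Ile — identical.
Nonsynonymous differences: 2.

2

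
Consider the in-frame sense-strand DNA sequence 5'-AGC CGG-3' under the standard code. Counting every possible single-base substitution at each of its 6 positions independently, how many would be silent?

Codon 1 (AGC, Ser): 1 synonymous substitution.
Codon 2 (CGG, Arg): 4 synonymous substitutions.
Total: 1 + 4 = 5.

5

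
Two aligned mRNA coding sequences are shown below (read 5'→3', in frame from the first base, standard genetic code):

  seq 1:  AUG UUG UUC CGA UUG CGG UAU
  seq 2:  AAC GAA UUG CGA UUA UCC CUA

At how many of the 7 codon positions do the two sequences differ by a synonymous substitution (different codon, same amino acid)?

Codon 1: AUG Met / AAC Asn — nonsynonymous.
Codon 2: UUG Leu / GAA Glu — nonsynonymous.
Codon 3: UUC Phe / UUG Leu — nonsynonymous.
Codon 4: CGA Arg / CGA Arg — identical.
Codon 5: UUG Leu / UUA Leu — synonymous.
Codon 6: CGG Arg / UCC Ser — nonsynonymous.
Codon 7: UAU Tyr / CUA Leu — nonsynonymous.
Synonymous differences: 1.

1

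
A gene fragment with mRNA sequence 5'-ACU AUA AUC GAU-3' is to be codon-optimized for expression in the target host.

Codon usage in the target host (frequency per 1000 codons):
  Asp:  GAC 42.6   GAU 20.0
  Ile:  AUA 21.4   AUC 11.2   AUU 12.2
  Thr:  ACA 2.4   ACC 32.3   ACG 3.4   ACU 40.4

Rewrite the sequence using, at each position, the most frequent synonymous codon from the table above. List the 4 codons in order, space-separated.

ACU AUA AUA GAC

Codon 1 (Thr): best is ACU at 40.4.
Codon 2 (Ile): best is AUA at 21.4.
Codon 3 (Ile): best is AUA at 21.4.
Codon 4 (Asp): best is GAC at 42.6.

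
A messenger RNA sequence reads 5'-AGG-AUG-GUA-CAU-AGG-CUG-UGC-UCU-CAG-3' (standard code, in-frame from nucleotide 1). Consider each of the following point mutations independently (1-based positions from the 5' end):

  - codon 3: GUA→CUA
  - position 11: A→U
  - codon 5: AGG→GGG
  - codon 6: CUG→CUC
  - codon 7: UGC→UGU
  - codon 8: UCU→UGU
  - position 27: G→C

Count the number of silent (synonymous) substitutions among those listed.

2

Codon 3: GUA (Val) → CUA (Leu) — missense.
Codon 4: CAU (His) → CUU (Leu) — missense.
Codon 5: AGG (Arg) → GGG (Gly) — missense.
Codon 6: CUG (Leu) → CUC (Leu) — synonymous.
Codon 7: UGC (Cys) → UGU (Cys) — synonymous.
Codon 8: UCU (Ser) → UGU (Cys) — missense.
Codon 9: CAG (Gln) → CAC (His) — missense.
Synonymous: 2 of 7.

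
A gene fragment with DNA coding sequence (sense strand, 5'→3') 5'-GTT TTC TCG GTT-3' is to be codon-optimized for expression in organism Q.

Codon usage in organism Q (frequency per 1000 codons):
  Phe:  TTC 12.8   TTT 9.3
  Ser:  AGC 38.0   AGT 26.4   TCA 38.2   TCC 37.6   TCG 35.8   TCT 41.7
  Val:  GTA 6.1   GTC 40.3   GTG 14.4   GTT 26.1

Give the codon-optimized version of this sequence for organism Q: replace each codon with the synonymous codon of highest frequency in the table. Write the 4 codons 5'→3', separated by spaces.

GTC TTC TCT GTC

Codon 1 (Val): best is GTC at 40.3.
Codon 2 (Phe): best is TTC at 12.8.
Codon 3 (Ser): best is TCT at 41.7.
Codon 4 (Val): best is GTC at 40.3.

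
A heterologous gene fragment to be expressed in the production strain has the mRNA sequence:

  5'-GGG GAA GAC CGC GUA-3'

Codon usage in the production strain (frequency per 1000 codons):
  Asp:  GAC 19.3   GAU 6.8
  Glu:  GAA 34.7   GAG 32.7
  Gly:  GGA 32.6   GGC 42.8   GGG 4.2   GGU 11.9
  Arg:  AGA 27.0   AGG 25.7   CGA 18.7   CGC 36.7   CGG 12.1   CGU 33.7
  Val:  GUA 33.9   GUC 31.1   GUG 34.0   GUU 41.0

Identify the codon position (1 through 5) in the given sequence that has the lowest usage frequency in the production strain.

1

Codon 1 GGG (Gly): 4.2 per 1000.
Codon 2 GAA (Glu): 34.7 per 1000.
Codon 3 GAC (Asp): 19.3 per 1000.
Codon 4 CGC (Arg): 36.7 per 1000.
Codon 5 GUA (Val): 33.9 per 1000.
Lowest frequency is 4.2 at codon 1.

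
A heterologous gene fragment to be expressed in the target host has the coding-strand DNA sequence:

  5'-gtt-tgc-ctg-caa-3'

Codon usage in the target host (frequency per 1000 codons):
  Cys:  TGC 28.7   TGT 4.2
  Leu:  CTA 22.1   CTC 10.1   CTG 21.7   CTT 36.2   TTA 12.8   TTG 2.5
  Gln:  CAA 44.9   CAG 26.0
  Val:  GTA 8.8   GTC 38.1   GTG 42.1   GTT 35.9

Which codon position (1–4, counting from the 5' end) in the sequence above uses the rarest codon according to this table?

Codon 1 GTT (Val): 35.9 per 1000.
Codon 2 TGC (Cys): 28.7 per 1000.
Codon 3 CTG (Leu): 21.7 per 1000.
Codon 4 CAA (Gln): 44.9 per 1000.
Lowest frequency is 21.7 at codon 3.

3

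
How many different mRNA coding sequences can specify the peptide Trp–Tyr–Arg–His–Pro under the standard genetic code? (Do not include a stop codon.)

Trp: 1 codon.
Tyr: 2 codons.
Arg: 6 codons.
His: 2 codons.
Pro: 4 codons.
1 × 2 × 6 × 2 × 4 = 96.

96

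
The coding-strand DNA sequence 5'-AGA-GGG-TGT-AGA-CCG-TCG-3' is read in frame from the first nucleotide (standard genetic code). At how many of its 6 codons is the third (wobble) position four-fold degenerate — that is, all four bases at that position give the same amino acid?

Codon 1 AGA (Arg): third position 2-fold.
Codon 2 GGG (Gly): third position 4-fold.
Codon 3 TGT (Cys): third position 2-fold.
Codon 4 AGA (Arg): third position 2-fold.
Codon 5 CCG (Pro): third position 4-fold.
Codon 6 TCG (Ser): third position 4-fold.
Four-fold degenerate third positions: 3.

3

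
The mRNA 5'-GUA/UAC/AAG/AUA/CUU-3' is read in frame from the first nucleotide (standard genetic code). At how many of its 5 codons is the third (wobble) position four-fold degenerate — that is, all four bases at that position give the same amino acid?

2

Codon 1 GUA (Val): third position 4-fold.
Codon 2 UAC (Tyr): third position 2-fold.
Codon 3 AAG (Lys): third position 2-fold.
Codon 4 AUA (Ile): third position 3-fold.
Codon 5 CUU (Leu): third position 4-fold.
Four-fold degenerate third positions: 2.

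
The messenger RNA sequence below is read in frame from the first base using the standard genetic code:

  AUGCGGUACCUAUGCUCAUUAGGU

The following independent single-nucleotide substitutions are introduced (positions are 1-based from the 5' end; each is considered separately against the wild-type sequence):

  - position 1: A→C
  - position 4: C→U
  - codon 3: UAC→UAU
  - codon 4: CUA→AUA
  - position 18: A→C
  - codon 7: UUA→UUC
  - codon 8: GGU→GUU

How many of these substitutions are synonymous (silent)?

2

Codon 1: AUG (Met) → CUG (Leu) — missense.
Codon 2: CGG (Arg) → UGG (Trp) — missense.
Codon 3: UAC (Tyr) → UAU (Tyr) — synonymous.
Codon 4: CUA (Leu) → AUA (Ile) — missense.
Codon 6: UCA (Ser) → UCC (Ser) — synonymous.
Codon 7: UUA (Leu) → UUC (Phe) — missense.
Codon 8: GGU (Gly) → GUU (Val) — missense.
Synonymous: 2 of 7.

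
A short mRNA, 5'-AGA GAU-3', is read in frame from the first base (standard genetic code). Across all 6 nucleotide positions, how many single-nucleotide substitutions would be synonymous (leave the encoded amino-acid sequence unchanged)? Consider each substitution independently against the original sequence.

Codon 1 (AGA, Arg): 2 synonymous substitutions.
Codon 2 (GAU, Asp): 1 synonymous substitution.
Total: 2 + 1 = 3.

3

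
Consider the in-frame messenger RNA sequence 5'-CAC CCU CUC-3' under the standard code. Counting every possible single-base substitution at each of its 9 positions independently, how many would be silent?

Codon 1 (CAC, His): 1 synonymous substitution.
Codon 2 (CCU, Pro): 3 synonymous substitutions.
Codon 3 (CUC, Leu): 3 synonymous substitutions.
Total: 1 + 3 + 3 = 7.

7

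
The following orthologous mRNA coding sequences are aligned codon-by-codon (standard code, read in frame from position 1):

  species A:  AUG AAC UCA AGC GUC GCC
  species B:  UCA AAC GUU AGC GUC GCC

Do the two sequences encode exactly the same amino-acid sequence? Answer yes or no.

Codon 1: AUG Met / UCA Ser — nonsynonymous.
Codon 2: AAC Asn / AAC Asn — identical.
Codon 3: UCA Ser / GUU Val — nonsynonymous.
Codon 4: AGC Ser / AGC Ser — identical.
Codon 5: GUC Val / GUC Val — identical.
Codon 6: GCC Ala / GCC Ala — identical.
Nonsynonymous differences: 2 → different protein.

no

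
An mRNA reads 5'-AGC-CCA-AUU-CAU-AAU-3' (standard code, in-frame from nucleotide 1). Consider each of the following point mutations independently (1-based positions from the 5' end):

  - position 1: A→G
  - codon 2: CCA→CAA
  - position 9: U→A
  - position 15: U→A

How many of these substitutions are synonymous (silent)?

Codon 1: AGC (Ser) → GGC (Gly) — missense.
Codon 2: CCA (Pro) → CAA (Gln) — missense.
Codon 3: AUU (Ile) → AUA (Ile) — synonymous.
Codon 5: AAU (Asn) → AAA (Lys) — missense.
Synonymous: 1 of 4.

1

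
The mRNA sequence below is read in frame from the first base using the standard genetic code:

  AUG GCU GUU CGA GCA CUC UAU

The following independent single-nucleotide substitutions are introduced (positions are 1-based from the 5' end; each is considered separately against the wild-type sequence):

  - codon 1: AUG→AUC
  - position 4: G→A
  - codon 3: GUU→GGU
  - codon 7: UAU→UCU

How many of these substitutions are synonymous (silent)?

0

Codon 1: AUG (Met) → AUC (Ile) — missense.
Codon 2: GCU (Ala) → ACU (Thr) — missense.
Codon 3: GUU (Val) → GGU (Gly) — missense.
Codon 7: UAU (Tyr) → UCU (Ser) — missense.
Synonymous: 0 of 4.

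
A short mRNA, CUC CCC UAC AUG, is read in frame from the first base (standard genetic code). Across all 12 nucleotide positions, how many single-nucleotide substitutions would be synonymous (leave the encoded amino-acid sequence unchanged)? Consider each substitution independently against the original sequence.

7

Codon 1 (CUC, Leu): 3 synonymous substitutions.
Codon 2 (CCC, Pro): 3 synonymous substitutions.
Codon 3 (UAC, Tyr): 1 synonymous substitution.
Codon 4 (AUG, Met): 0 synonymous substitutions.
Total: 3 + 3 + 1 + 0 = 7.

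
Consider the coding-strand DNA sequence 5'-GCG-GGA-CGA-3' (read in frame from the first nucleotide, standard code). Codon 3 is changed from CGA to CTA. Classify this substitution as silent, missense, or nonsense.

missense

Position 8 falls in codon 3: CGA → Arg.
After the substitution the codon is CTA → Leu.
Arg ≠ Leu, so this is a missense mutation.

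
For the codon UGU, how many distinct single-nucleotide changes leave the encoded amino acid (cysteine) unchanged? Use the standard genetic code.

1

Position 1: none → 0 synonymous.
Position 2: none → 0 synonymous.
Position 3: UGC → 1 synonymous.
Total: 0 + 0 + 1 = 1.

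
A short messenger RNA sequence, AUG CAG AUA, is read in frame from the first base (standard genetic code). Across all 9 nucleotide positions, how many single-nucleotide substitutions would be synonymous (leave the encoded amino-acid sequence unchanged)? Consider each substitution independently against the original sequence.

3

Codon 1 (AUG, Met): 0 synonymous substitutions.
Codon 2 (CAG, Gln): 1 synonymous substitution.
Codon 3 (AUA, Ile): 2 synonymous substitutions.
Total: 0 + 1 + 2 = 3.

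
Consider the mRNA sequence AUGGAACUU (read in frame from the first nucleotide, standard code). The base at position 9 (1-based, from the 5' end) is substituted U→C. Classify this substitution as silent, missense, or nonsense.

silent

Position 9 falls in codon 3: CUU → Leu.
After the substitution the codon is CUC → Leu.
Both encode Leu, so the change is synonymous.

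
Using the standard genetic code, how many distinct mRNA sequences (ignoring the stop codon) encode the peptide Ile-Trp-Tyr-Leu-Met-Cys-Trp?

Ile: 3 codons.
Trp: 1 codon.
Tyr: 2 codons.
Leu: 6 codons.
Met: 1 codon.
Cys: 2 codons.
Trp: 1 codon.
3 × 1 × 2 × 6 × 1 × 2 × 1 = 72.

72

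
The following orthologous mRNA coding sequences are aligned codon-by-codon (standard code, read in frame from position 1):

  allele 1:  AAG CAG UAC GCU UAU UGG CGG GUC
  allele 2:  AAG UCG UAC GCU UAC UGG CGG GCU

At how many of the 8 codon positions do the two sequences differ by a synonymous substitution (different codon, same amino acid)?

Codon 1: AAG Lys / AAG Lys — identical.
Codon 2: CAG Gln / UCG Ser — nonsynonymous.
Codon 3: UAC Tyr / UAC Tyr — identical.
Codon 4: GCU Ala / GCU Ala — identical.
Codon 5: UAU Tyr / UAC Tyr — synonymous.
Codon 6: UGG Trp / UGG Trp — identical.
Codon 7: CGG Arg / CGG Arg — identical.
Codon 8: GUC Val / GCU Ala — nonsynonymous.
Synonymous differences: 1.

1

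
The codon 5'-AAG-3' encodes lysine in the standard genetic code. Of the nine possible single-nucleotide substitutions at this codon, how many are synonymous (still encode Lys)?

1

Position 1: none → 0 synonymous.
Position 2: none → 0 synonymous.
Position 3: AAA → 1 synonymous.
Total: 0 + 0 + 1 = 1.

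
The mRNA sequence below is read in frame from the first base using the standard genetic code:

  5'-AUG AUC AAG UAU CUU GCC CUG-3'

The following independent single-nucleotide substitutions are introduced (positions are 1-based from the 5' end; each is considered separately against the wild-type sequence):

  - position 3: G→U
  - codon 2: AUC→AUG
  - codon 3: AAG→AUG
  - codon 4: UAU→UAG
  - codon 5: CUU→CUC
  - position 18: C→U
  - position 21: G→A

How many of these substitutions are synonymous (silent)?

3

Codon 1: AUG (Met) → AUU (Ile) — missense.
Codon 2: AUC (Ile) → AUG (Met) — missense.
Codon 3: AAG (Lys) → AUG (Met) — missense.
Codon 4: UAU (Tyr) → UAG (Stop) — nonsense.
Codon 5: CUU (Leu) → CUC (Leu) — synonymous.
Codon 6: GCC (Ala) → GCU (Ala) — synonymous.
Codon 7: CUG (Leu) → CUA (Leu) — synonymous.
Synonymous: 3 of 7.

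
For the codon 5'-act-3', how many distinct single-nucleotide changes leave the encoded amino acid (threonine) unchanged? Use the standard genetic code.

Position 1: none → 0 synonymous.
Position 2: none → 0 synonymous.
Position 3: ACC, ACA, ACG → 3 synonymous.
Total: 0 + 0 + 3 = 3.

3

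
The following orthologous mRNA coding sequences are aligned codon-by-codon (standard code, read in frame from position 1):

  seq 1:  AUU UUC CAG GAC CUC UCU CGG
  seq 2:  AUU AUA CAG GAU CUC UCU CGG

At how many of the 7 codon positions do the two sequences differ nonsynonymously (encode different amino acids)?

1

Codon 1: AUU Ile / AUU Ile — identical.
Codon 2: UUC Phe / AUA Ile — nonsynonymous.
Codon 3: CAG Gln / CAG Gln — identical.
Codon 4: GAC Asp / GAU Asp — synonymous.
Codon 5: CUC Leu / CUC Leu — identical.
Codon 6: UCU Ser / UCU Ser — identical.
Codon 7: CGG Arg / CGG Arg — identical.
Nonsynonymous differences: 1.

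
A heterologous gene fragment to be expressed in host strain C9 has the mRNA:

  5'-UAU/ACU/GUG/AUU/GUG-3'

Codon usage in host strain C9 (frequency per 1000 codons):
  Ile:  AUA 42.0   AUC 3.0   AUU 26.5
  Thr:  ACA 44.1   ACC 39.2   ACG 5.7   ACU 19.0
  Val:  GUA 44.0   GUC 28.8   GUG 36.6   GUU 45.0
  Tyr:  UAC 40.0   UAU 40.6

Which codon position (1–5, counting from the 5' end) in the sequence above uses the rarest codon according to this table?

2

Codon 1 UAU (Tyr): 40.6 per 1000.
Codon 2 ACU (Thr): 19.0 per 1000.
Codon 3 GUG (Val): 36.6 per 1000.
Codon 4 AUU (Ile): 26.5 per 1000.
Codon 5 GUG (Val): 36.6 per 1000.
Lowest frequency is 19.0 at codon 2.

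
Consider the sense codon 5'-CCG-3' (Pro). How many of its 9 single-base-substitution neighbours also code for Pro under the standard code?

Position 1: none → 0 synonymous.
Position 2: none → 0 synonymous.
Position 3: CCT, CCC, CCA → 3 synonymous.
Total: 0 + 0 + 3 = 3.

3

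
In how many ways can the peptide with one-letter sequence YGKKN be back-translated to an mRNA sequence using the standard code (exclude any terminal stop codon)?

64

Tyr: 2 codons.
Gly: 4 codons.
Lys: 2 codons.
Lys: 2 codons.
Asn: 2 codons.
2 × 4 × 2 × 2 × 2 = 64.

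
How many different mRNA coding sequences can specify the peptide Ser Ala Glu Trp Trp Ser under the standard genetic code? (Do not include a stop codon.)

Ser: 6 codons.
Ala: 4 codons.
Glu: 2 codons.
Trp: 1 codon.
Trp: 1 codon.
Ser: 6 codons.
6 × 4 × 2 × 1 × 1 × 6 = 288.

288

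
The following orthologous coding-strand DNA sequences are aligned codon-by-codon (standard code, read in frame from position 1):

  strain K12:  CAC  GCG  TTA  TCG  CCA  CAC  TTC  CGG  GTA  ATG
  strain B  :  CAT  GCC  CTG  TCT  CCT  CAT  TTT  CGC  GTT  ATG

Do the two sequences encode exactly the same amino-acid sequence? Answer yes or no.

Codon 1: CAC His / CAT His — synonymous.
Codon 2: GCG Ala / GCC Ala — synonymous.
Codon 3: TTA Leu / CTG Leu — synonymous.
Codon 4: TCG Ser / TCT Ser — synonymous.
Codon 5: CCA Pro / CCT Pro — synonymous.
Codon 6: CAC His / CAT His — synonymous.
Codon 7: TTC Phe / TTT Phe — synonymous.
Codon 8: CGG Arg / CGC Arg — synonymous.
Codon 9: GTA Val / GTT Val — synonymous.
Codon 10: ATG Met / ATG Met — identical.
Nonsynonymous differences: 0 → same protein.

yes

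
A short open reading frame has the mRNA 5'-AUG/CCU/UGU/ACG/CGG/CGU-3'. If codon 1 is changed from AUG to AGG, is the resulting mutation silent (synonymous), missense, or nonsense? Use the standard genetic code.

missense

Position 2 falls in codon 1: AUG → Met.
After the substitution the codon is AGG → Arg.
Met ≠ Arg, so this is a missense mutation.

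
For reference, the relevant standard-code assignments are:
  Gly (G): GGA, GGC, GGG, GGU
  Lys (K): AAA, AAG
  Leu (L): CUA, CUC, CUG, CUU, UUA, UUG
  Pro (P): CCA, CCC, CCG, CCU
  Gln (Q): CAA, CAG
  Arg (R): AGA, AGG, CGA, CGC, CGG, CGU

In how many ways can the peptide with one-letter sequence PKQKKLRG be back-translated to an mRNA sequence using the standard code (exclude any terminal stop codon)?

9216

Pro: 4 codons.
Lys: 2 codons.
Gln: 2 codons.
Lys: 2 codons.
Lys: 2 codons.
Leu: 6 codons.
Arg: 6 codons.
Gly: 4 codons.
4 × 2 × 2 × 2 × 2 × 6 × 6 × 4 = 9216.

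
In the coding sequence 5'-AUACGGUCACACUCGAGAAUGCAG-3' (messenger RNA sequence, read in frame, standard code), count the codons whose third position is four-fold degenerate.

Codon 1 AUA (Ile): third position 3-fold.
Codon 2 CGG (Arg): third position 4-fold.
Codon 3 UCA (Ser): third position 4-fold.
Codon 4 CAC (His): third position 2-fold.
Codon 5 UCG (Ser): third position 4-fold.
Codon 6 AGA (Arg): third position 2-fold.
Codon 7 AUG (Met): third position 1-fold.
Codon 8 CAG (Gln): third position 2-fold.
Four-fold degenerate third positions: 3.

3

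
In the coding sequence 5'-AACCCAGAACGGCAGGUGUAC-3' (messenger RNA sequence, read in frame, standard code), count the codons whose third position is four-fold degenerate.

3

Codon 1 AAC (Asn): third position 2-fold.
Codon 2 CCA (Pro): third position 4-fold.
Codon 3 GAA (Glu): third position 2-fold.
Codon 4 CGG (Arg): third position 4-fold.
Codon 5 CAG (Gln): third position 2-fold.
Codon 6 GUG (Val): third position 4-fold.
Codon 7 UAC (Tyr): third position 2-fold.
Four-fold degenerate third positions: 3.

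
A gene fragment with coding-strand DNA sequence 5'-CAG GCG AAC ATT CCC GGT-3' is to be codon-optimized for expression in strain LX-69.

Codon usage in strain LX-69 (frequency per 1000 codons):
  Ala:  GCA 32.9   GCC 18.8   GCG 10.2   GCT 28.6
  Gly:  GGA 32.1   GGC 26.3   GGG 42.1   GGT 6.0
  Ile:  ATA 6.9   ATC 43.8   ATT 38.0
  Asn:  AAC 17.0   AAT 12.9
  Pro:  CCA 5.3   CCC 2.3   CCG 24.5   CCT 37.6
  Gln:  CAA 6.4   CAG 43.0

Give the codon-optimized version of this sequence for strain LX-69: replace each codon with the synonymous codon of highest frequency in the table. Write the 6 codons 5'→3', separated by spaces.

CAG GCA AAC ATC CCT GGG

Codon 1 (Gln): best is CAG at 43.0.
Codon 2 (Ala): best is GCA at 32.9.
Codon 3 (Asn): best is AAC at 17.0.
Codon 4 (Ile): best is ATC at 43.8.
Codon 5 (Pro): best is CCT at 37.6.
Codon 6 (Gly): best is GGG at 42.1.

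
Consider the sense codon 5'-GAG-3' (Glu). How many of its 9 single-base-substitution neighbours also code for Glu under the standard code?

1

Position 1: none → 0 synonymous.
Position 2: none → 0 synonymous.
Position 3: GAA → 1 synonymous.
Total: 0 + 0 + 1 = 1.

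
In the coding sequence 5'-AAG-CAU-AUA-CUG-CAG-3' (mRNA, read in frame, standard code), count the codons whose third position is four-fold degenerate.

1

Codon 1 AAG (Lys): third position 2-fold.
Codon 2 CAU (His): third position 2-fold.
Codon 3 AUA (Ile): third position 3-fold.
Codon 4 CUG (Leu): third position 4-fold.
Codon 5 CAG (Gln): third position 2-fold.
Four-fold degenerate third positions: 1.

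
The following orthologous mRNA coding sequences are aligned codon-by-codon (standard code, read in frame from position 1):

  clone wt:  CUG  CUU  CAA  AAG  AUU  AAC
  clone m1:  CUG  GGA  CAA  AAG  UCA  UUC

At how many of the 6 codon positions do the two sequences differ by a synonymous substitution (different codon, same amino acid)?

Codon 1: CUG Leu / CUG Leu — identical.
Codon 2: CUU Leu / GGA Gly — nonsynonymous.
Codon 3: CAA Gln / CAA Gln — identical.
Codon 4: AAG Lys / AAG Lys — identical.
Codon 5: AUU Ile / UCA Ser — nonsynonymous.
Codon 6: AAC Asn / UUC Phe — nonsynonymous.
Synonymous differences: 0.

0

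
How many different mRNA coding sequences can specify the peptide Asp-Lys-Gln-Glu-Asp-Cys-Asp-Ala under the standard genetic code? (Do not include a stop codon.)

Asp: 2 codons.
Lys: 2 codons.
Gln: 2 codons.
Glu: 2 codons.
Asp: 2 codons.
Cys: 2 codons.
Asp: 2 codons.
Ala: 4 codons.
2 × 2 × 2 × 2 × 2 × 2 × 2 × 4 = 512.

512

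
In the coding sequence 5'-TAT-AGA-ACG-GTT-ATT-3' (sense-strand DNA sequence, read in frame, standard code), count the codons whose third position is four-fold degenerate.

2

Codon 1 TAT (Tyr): third position 2-fold.
Codon 2 AGA (Arg): third position 2-fold.
Codon 3 ACG (Thr): third position 4-fold.
Codon 4 GTT (Val): third position 4-fold.
Codon 5 ATT (Ile): third position 3-fold.
Four-fold degenerate third positions: 2.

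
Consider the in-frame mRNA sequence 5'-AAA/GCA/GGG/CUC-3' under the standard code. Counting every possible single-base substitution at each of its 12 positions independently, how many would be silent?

10

Codon 1 (AAA, Lys): 1 synonymous substitution.
Codon 2 (GCA, Ala): 3 synonymous substitutions.
Codon 3 (GGG, Gly): 3 synonymous substitutions.
Codon 4 (CUC, Leu): 3 synonymous substitutions.
Total: 1 + 3 + 3 + 3 = 10.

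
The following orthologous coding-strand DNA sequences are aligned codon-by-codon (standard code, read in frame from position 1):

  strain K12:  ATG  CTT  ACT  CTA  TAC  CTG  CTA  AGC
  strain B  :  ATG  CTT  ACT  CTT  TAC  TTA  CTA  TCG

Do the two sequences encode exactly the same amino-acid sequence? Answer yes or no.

yes

Codon 1: ATG Met / ATG Met — identical.
Codon 2: CTT Leu / CTT Leu — identical.
Codon 3: ACT Thr / ACT Thr — identical.
Codon 4: CTA Leu / CTT Leu — synonymous.
Codon 5: TAC Tyr / TAC Tyr — identical.
Codon 6: CTG Leu / TTA Leu — synonymous.
Codon 7: CTA Leu / CTA Leu — identical.
Codon 8: AGC Ser / TCG Ser — synonymous.
Nonsynonymous differences: 0 → same protein.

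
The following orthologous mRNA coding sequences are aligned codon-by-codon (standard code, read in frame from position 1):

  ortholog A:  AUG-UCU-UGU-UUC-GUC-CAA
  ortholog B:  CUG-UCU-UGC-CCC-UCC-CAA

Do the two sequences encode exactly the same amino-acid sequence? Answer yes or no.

Codon 1: AUG Met / CUG Leu — nonsynonymous.
Codon 2: UCU Ser / UCU Ser — identical.
Codon 3: UGU Cys / UGC Cys — synonymous.
Codon 4: UUC Phe / CCC Pro — nonsynonymous.
Codon 5: GUC Val / UCC Ser — nonsynonymous.
Codon 6: CAA Gln / CAA Gln — identical.
Nonsynonymous differences: 3 → different protein.

no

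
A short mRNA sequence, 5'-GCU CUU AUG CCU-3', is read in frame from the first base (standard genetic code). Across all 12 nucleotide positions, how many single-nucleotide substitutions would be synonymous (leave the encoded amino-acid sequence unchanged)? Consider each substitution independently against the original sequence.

Codon 1 (GCU, Ala): 3 synonymous substitutions.
Codon 2 (CUU, Leu): 3 synonymous substitutions.
Codon 3 (AUG, Met): 0 synonymous substitutions.
Codon 4 (CCU, Pro): 3 synonymous substitutions.
Total: 3 + 3 + 0 + 3 = 9.

9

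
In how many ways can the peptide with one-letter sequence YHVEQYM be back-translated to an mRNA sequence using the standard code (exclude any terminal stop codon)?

Tyr: 2 codons.
His: 2 codons.
Val: 4 codons.
Glu: 2 codons.
Gln: 2 codons.
Tyr: 2 codons.
Met: 1 codon.
2 × 2 × 4 × 2 × 2 × 2 × 1 = 128.

128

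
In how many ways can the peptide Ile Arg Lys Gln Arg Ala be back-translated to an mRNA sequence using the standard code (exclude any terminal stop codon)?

1728

Ile: 3 codons.
Arg: 6 codons.
Lys: 2 codons.
Gln: 2 codons.
Arg: 6 codons.
Ala: 4 codons.
3 × 6 × 2 × 2 × 6 × 4 = 1728.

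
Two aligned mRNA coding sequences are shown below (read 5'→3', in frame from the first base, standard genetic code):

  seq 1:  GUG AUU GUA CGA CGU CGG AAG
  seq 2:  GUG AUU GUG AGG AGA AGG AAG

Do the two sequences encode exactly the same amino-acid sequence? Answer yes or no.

Codon 1: GUG Val / GUG Val — identical.
Codon 2: AUU Ile / AUU Ile — identical.
Codon 3: GUA Val / GUG Val — synonymous.
Codon 4: CGA Arg / AGG Arg — synonymous.
Codon 5: CGU Arg / AGA Arg — synonymous.
Codon 6: CGG Arg / AGG Arg — synonymous.
Codon 7: AAG Lys / AAG Lys — identical.
Nonsynonymous differences: 0 → same protein.

yes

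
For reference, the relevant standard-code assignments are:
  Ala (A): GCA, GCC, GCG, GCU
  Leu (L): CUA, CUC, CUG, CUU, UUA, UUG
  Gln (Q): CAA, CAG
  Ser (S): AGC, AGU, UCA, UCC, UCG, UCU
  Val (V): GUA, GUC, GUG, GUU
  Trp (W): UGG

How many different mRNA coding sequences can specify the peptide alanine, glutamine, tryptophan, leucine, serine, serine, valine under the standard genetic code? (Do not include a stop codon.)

Ala: 4 codons.
Gln: 2 codons.
Trp: 1 codon.
Leu: 6 codons.
Ser: 6 codons.
Ser: 6 codons.
Val: 4 codons.
4 × 2 × 1 × 6 × 6 × 6 × 4 = 6912.

6912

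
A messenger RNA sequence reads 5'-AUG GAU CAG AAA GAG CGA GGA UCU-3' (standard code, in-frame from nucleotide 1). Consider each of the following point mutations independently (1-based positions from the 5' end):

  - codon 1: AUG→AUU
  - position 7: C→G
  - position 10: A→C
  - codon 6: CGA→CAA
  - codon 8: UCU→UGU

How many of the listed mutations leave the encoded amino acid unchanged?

0

Codon 1: AUG (Met) → AUU (Ile) — missense.
Codon 3: CAG (Gln) → GAG (Glu) — missense.
Codon 4: AAA (Lys) → CAA (Gln) — missense.
Codon 6: CGA (Arg) → CAA (Gln) — missense.
Codon 8: UCU (Ser) → UGU (Cys) — missense.
Synonymous: 0 of 5.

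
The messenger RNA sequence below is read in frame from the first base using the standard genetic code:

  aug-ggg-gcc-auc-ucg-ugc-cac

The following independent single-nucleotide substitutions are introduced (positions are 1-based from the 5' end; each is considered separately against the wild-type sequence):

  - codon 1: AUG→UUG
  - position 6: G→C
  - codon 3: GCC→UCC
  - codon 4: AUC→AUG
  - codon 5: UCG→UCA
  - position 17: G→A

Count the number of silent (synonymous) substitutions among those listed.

Codon 1: AUG (Met) → UUG (Leu) — missense.
Codon 2: GGG (Gly) → GGC (Gly) — synonymous.
Codon 3: GCC (Ala) → UCC (Ser) — missense.
Codon 4: AUC (Ile) → AUG (Met) — missense.
Codon 5: UCG (Ser) → UCA (Ser) — synonymous.
Codon 6: UGC (Cys) → UAC (Tyr) — missense.
Synonymous: 2 of 6.

2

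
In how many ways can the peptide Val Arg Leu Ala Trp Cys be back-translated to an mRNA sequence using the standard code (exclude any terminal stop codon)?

Val: 4 codons.
Arg: 6 codons.
Leu: 6 codons.
Ala: 4 codons.
Trp: 1 codon.
Cys: 2 codons.
4 × 6 × 6 × 4 × 1 × 2 = 1152.

1152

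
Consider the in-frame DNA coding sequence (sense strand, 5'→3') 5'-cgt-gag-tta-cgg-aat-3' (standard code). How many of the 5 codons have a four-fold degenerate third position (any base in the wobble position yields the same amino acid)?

2

Codon 1 CGT (Arg): third position 4-fold.
Codon 2 GAG (Glu): third position 2-fold.
Codon 3 TTA (Leu): third position 2-fold.
Codon 4 CGG (Arg): third position 4-fold.
Codon 5 AAT (Asn): third position 2-fold.
Four-fold degenerate third positions: 2.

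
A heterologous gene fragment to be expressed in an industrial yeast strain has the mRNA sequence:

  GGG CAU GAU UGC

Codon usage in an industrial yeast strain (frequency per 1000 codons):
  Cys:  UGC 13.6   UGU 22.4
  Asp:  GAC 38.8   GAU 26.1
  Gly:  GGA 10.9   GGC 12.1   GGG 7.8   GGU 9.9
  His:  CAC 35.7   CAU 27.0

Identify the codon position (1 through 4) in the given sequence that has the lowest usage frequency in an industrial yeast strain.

Codon 1 GGG (Gly): 7.8 per 1000.
Codon 2 CAU (His): 27.0 per 1000.
Codon 3 GAU (Asp): 26.1 per 1000.
Codon 4 UGC (Cys): 13.6 per 1000.
Lowest frequency is 7.8 at codon 1.

1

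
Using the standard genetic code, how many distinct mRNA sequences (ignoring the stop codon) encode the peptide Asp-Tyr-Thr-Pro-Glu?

Asp: 2 codons.
Tyr: 2 codons.
Thr: 4 codons.
Pro: 4 codons.
Glu: 2 codons.
2 × 2 × 4 × 4 × 2 = 128.

128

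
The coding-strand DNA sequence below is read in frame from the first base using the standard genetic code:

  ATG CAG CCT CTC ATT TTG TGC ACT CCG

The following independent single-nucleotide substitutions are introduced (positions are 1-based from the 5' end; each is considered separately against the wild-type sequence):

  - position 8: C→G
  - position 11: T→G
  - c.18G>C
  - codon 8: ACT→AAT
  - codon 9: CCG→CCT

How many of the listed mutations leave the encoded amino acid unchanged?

Codon 3: CCT (Pro) → CGT (Arg) — missense.
Codon 4: CTC (Leu) → CGC (Arg) — missense.
Codon 6: TTG (Leu) → TTC (Phe) — missense.
Codon 8: ACT (Thr) → AAT (Asn) — missense.
Codon 9: CCG (Pro) → CCT (Pro) — synonymous.
Synonymous: 1 of 5.

1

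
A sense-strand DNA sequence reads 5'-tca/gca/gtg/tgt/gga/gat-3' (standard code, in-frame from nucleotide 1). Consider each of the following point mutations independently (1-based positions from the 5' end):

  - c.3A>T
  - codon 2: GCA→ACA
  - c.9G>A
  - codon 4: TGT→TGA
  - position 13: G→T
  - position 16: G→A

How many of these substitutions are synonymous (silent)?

Codon 1: TCA (Ser) → TCT (Ser) — synonymous.
Codon 2: GCA (Ala) → ACA (Thr) — missense.
Codon 3: GTG (Val) → GTA (Val) — synonymous.
Codon 4: TGT (Cys) → TGA (Stop) — nonsense.
Codon 5: GGA (Gly) → TGA (Stop) — nonsense.
Codon 6: GAT (Asp) → AAT (Asn) — missense.
Synonymous: 2 of 6.

2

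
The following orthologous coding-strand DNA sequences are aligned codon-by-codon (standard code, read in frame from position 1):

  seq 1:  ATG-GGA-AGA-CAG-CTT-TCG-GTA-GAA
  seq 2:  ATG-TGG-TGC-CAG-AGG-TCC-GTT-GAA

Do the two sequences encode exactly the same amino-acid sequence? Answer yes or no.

Codon 1: ATG Met / ATG Met — identical.
Codon 2: GGA Gly / TGG Trp — nonsynonymous.
Codon 3: AGA Arg / TGC Cys — nonsynonymous.
Codon 4: CAG Gln / CAG Gln — identical.
Codon 5: CTT Leu / AGG Arg — nonsynonymous.
Codon 6: TCG Ser / TCC Ser — synonymous.
Codon 7: GTA Val / GTT Val — synonymous.
Codon 8: GAA Glu / GAA Glu — identical.
Nonsynonymous differences: 3 → different protein.

no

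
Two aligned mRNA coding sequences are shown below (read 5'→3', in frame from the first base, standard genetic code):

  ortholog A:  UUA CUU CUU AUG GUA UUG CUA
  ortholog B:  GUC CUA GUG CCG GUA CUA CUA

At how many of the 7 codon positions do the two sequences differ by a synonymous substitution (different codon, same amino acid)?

2

Codon 1: UUA Leu / GUC Val — nonsynonymous.
Codon 2: CUU Leu / CUA Leu — synonymous.
Codon 3: CUU Leu / GUG Val — nonsynonymous.
Codon 4: AUG Met / CCG Pro — nonsynonymous.
Codon 5: GUA Val / GUA Val — identical.
Codon 6: UUG Leu / CUA Leu — synonymous.
Codon 7: CUA Leu / CUA Leu — identical.
Synonymous differences: 2.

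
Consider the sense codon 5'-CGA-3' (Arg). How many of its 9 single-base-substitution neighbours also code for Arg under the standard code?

Position 1: AGA → 1 synonymous.
Position 2: none → 0 synonymous.
Position 3: CGT, CGC, CGG → 3 synonymous.
Total: 1 + 0 + 3 = 4.

4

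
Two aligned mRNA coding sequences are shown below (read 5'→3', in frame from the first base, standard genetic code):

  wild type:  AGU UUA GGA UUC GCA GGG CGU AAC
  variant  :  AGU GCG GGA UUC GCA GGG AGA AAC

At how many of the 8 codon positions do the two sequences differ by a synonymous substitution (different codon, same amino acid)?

Codon 1: AGU Ser / AGU Ser — identical.
Codon 2: UUA Leu / GCG Ala — nonsynonymous.
Codon 3: GGA Gly / GGA Gly — identical.
Codon 4: UUC Phe / UUC Phe — identical.
Codon 5: GCA Ala / GCA Ala — identical.
Codon 6: GGG Gly / GGG Gly — identical.
Codon 7: CGU Arg / AGA Arg — synonymous.
Codon 8: AAC Asn / AAC Asn — identical.
Synonymous differences: 1.

1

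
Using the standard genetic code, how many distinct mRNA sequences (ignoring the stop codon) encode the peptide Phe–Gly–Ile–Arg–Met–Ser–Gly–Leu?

Phe: 2 codons.
Gly: 4 codons.
Ile: 3 codons.
Arg: 6 codons.
Met: 1 codon.
Ser: 6 codons.
Gly: 4 codons.
Leu: 6 codons.
2 × 4 × 3 × 6 × 1 × 6 × 4 × 6 = 20736.

20736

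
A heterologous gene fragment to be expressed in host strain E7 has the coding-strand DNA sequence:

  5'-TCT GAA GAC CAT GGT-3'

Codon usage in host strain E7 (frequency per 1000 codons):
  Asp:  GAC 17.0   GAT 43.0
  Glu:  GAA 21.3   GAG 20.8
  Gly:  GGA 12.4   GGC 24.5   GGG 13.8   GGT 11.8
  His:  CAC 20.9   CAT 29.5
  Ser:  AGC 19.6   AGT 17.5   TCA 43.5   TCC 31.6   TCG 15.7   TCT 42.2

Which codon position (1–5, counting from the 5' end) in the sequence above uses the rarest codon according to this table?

5

Codon 1 TCT (Ser): 42.2 per 1000.
Codon 2 GAA (Glu): 21.3 per 1000.
Codon 3 GAC (Asp): 17.0 per 1000.
Codon 4 CAT (His): 29.5 per 1000.
Codon 5 GGT (Gly): 11.8 per 1000.
Lowest frequency is 11.8 at codon 5.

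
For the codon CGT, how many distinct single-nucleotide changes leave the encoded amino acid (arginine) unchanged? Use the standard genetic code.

Position 1: none → 0 synonymous.
Position 2: none → 0 synonymous.
Position 3: CGC, CGA, CGG → 3 synonymous.
Total: 0 + 0 + 3 = 3.

3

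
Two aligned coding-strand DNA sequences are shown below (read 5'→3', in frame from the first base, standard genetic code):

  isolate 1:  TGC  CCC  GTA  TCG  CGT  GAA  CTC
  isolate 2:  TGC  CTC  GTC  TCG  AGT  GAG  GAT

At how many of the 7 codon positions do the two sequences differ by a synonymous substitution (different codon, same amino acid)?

2

Codon 1: TGC Cys / TGC Cys — identical.
Codon 2: CCC Pro / CTC Leu — nonsynonymous.
Codon 3: GTA Val / GTC Val — synonymous.
Codon 4: TCG Ser / TCG Ser — identical.
Codon 5: CGT Arg / AGT Ser — nonsynonymous.
Codon 6: GAA Glu / GAG Glu — synonymous.
Codon 7: CTC Leu / GAT Asp — nonsynonymous.
Synonymous differences: 2.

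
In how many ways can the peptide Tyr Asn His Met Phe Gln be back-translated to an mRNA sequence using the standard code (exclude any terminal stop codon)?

Tyr: 2 codons.
Asn: 2 codons.
His: 2 codons.
Met: 1 codon.
Phe: 2 codons.
Gln: 2 codons.
2 × 2 × 2 × 1 × 2 × 2 = 32.

32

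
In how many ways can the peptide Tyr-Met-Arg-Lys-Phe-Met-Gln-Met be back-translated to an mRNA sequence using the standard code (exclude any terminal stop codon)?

96

Tyr: 2 codons.
Met: 1 codon.
Arg: 6 codons.
Lys: 2 codons.
Phe: 2 codons.
Met: 1 codon.
Gln: 2 codons.
Met: 1 codon.
2 × 1 × 6 × 2 × 2 × 1 × 2 × 1 = 96.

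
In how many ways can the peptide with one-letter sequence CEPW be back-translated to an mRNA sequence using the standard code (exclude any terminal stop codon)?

16

Cys: 2 codons.
Glu: 2 codons.
Pro: 4 codons.
Trp: 1 codon.
2 × 2 × 4 × 1 = 16.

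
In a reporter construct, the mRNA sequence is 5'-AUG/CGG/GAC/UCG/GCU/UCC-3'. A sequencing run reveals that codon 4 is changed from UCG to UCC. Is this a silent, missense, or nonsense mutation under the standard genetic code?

Position 12 falls in codon 4: UCG → Ser.
After the substitution the codon is UCC → Ser.
Both encode Ser, so the change is synonymous.

silent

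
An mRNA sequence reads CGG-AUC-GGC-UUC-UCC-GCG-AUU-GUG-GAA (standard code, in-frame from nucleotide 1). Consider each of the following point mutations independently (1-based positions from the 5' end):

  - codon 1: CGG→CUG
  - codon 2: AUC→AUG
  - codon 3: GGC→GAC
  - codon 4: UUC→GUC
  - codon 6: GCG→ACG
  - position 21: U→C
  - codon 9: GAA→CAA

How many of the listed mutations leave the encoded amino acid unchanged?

Codon 1: CGG (Arg) → CUG (Leu) — missense.
Codon 2: AUC (Ile) → AUG (Met) — missense.
Codon 3: GGC (Gly) → GAC (Asp) — missense.
Codon 4: UUC (Phe) → GUC (Val) — missense.
Codon 6: GCG (Ala) → ACG (Thr) — missense.
Codon 7: AUU (Ile) → AUC (Ile) — synonymous.
Codon 9: GAA (Glu) → CAA (Gln) — missense.
Synonymous: 1 of 7.

1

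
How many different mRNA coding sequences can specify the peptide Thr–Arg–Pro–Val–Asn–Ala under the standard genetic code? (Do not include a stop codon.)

3072

Thr: 4 codons.
Arg: 6 codons.
Pro: 4 codons.
Val: 4 codons.
Asn: 2 codons.
Ala: 4 codons.
4 × 6 × 4 × 4 × 2 × 4 = 3072.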